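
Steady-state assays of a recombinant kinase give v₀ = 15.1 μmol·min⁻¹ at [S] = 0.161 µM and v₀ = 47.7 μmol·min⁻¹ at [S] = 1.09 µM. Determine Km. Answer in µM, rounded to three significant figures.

0.652 µM

In reciprocal form, 1/v = (Km/Vmax)·(1/[S]) + 1/Vmax. The two points give (1/[S], 1/v) = (6.211, 0.06623) and (0.9174, 0.02096).
Slope = (0.06623 − 0.02096)/(6.211 − 0.9174) = 0.008550; intercept = 0.06623 − 0.008550×6.211 = 0.01312.
Vmax = 1/intercept = 76.2 μmol·min⁻¹; Km = slope × Vmax = 0.008550 × 76.2 = 0.652 µM.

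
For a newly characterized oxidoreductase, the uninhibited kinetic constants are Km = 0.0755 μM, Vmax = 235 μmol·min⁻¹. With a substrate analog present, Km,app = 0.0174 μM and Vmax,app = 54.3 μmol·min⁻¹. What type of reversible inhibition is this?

uncompetitive

Both Km and Vmax decrease by the same factor (~4.33-fold) — characteristic of uncompetitive inhibition.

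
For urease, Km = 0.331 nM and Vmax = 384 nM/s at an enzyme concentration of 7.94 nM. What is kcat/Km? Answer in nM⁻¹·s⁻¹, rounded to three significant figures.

146 nM⁻¹·s⁻¹

kcat = Vmax/[E]total = 384/7.94 = 48.4 s⁻¹.
kcat/Km = 48.4/0.331 = 146 nM⁻¹·s⁻¹.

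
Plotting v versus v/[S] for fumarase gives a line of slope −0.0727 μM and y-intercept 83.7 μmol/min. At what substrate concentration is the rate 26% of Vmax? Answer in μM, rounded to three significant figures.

The Eadie–Hofstee slope gives Km = 0.0727 μM (slope = −Km).
v/Vmax = [S]/(Km+[S]) = 0.26 ⇒ [S] = Km·0.26/(1−0.26) = 0.0727 × 0.3514 = 0.0255 μM.

0.0255 μM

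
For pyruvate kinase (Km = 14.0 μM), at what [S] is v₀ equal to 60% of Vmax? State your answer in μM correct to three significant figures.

21.0 μM

v/Vmax = [S]/(Km+[S]) = 0.6, so [S] = Km·0.6/(1 − 0.6) = 14.0 × 1.500.
[S] = 21.0 μM.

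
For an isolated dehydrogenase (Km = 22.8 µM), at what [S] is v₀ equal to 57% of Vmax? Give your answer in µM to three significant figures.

v/Vmax = [S]/(Km+[S]) = 0.57, so [S] = Km·0.57/(1 − 0.57) = 22.8 × 1.326.
[S] = 30.2 µM.

30.2 µM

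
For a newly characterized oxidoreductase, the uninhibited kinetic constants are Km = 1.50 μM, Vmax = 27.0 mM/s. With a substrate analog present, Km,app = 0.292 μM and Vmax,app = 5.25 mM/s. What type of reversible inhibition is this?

uncompetitive

Both Km and Vmax decrease by the same factor (~5.14-fold) — characteristic of uncompetitive inhibition.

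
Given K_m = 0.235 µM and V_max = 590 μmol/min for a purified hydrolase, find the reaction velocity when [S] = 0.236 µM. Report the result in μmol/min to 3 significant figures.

296 μmol/min

v = Vmax·[S]/(Km + [S]) = 590 × 0.236 / (0.235 + 0.236)
  = 139.2 / 0.4710 = 296 μmol/min.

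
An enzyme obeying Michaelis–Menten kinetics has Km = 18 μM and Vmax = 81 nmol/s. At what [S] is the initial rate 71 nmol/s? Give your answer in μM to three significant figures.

128 μM

Rearranging v = Vmax[S]/(Km+[S]) gives [S] = Km·v/(Vmax − v).
[S] = 18 × 71 / (81 − 71) = 1278/10.00 = 128 μM.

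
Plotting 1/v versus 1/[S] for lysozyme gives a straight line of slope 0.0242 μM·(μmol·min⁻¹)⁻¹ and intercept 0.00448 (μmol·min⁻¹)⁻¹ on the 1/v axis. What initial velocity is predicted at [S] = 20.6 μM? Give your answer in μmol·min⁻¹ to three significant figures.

The y-intercept is 1/Vmax, so Vmax = 1/0.00448 = 223 μmol·min⁻¹.
The slope is Km/Vmax, so Km = 0.0242 × 223 = 5.40 μM.
Then v = 223 × 20.6/(5.40 + 20.6) = 177 μmol·min⁻¹.

177 μmol·min⁻¹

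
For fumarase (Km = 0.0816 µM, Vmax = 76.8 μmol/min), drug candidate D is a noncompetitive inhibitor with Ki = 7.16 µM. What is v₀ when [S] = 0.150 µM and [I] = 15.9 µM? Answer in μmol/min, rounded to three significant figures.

15.4 μmol/min

α = 1 + [I]/Ki = 1 + 15.9/7.16 = 3.221.
For a noncompetitive inhibitor, Vmax is reduced to Vmax/α while Km is unchanged: Km,app = 0.0816 µM, Vmax,app = 23.8 μmol/min.
v = Vmax,app·[S]/(Km,app + [S]) = 23.8 × 0.150/(0.0816 + 0.150) = 15.4 μmol/min.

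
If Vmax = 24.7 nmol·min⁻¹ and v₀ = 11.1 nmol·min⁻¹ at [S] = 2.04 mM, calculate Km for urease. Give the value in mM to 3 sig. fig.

2.50 mM

v/Vmax = 11.1/24.7 = 0.4494 = [S]/(Km+[S]).
So Km + [S] = [S]/0.4494 = 4.539 mM, giving Km = 4.539 − 2.04 = 2.50 mM.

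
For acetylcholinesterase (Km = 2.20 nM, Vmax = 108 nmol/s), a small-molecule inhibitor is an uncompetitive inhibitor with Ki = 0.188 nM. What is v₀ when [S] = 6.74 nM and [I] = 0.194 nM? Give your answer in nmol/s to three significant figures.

45.8 nmol/s

With α = 1 + [I]/Ki = 1 + 0.194/0.188 = 2.032, the uncompetitive rate law is v = (Vmax/α)·[S] / (Km/α + [S]).
v = (108/2.032)×6.74 / (2.20/2.032 + 6.74) = 358.2/7.823 = 45.8 nmol/s.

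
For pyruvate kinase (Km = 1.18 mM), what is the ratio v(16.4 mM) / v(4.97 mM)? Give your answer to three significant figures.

1.15

The fractional saturations are [S]/(Km+[S]) = 4.97/6.150 = 0.8081 and 16.4/17.58 = 0.9329.
v₂/v₁ is just their ratio: 0.9329/0.8081 = 1.15.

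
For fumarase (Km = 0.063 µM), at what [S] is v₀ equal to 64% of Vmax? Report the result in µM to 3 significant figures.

0.112 µM

v/Vmax = [S]/(Km+[S]) = 0.64, so [S] = Km·0.64/(1 − 0.64) = 0.063 × 1.778.
[S] = 0.112 µM.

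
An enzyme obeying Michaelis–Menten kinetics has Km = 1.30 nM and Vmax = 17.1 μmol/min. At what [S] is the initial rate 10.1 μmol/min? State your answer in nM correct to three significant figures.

Rearranging v = Vmax[S]/(Km+[S]) gives [S] = Km·v/(Vmax − v).
[S] = 1.30 × 10.1 / (17.1 − 10.1) = 13.13/7.000 = 1.88 nM.

1.88 nM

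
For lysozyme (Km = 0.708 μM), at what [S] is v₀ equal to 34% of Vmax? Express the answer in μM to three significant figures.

0.365 μM

v/Vmax = [S]/(Km+[S]) = 0.34, so [S] = Km·0.34/(1 − 0.34) = 0.708 × 0.5152.
[S] = 0.365 μM.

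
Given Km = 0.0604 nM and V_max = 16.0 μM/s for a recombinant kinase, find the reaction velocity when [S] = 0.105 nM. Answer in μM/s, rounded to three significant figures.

10.2 μM/s

v = Vmax·[S]/(Km + [S]) = 16.0 × 0.105 / (0.0604 + 0.105)
  = 1.680 / 0.1654 = 10.2 μM/s.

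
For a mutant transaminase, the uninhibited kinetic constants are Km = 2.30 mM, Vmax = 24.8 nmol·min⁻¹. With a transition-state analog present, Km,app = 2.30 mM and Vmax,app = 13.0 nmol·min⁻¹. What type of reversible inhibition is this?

Vmax decreases (24.8 → 13.0 nmol·min⁻¹) while Km is unchanged — pure noncompetitive inhibition.

noncompetitive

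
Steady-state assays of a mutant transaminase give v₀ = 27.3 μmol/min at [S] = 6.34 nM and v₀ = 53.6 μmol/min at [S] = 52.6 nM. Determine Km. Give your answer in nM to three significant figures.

In reciprocal form, 1/v = (Km/Vmax)·(1/[S]) + 1/Vmax. The two points give (1/[S], 1/v) = (0.1577, 0.03663) and (0.01901, 0.01866).
Slope = (0.03663 − 0.01866)/(0.1577 − 0.01901) = 0.1296; intercept = 0.03663 − 0.1296×0.1577 = 0.01619.
Vmax = 1/intercept = 61.8 μmol/min; Km = slope × Vmax = 0.1296 × 61.8 = 8.00 nM.

8.00 nM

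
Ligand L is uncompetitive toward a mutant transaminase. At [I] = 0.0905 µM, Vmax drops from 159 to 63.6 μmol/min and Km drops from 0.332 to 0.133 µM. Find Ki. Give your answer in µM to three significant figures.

Uncompetitive: Vmax,app = Vmax/α (and Km,app = Km/α) with α = 1 + [I]/Ki.
α = Vmax/Vmax,app = 159/63.6 = 2.500.
Ki = [I]/(α − 1) = 0.0905/1.500 = 0.0603 µM.

0.0603 µM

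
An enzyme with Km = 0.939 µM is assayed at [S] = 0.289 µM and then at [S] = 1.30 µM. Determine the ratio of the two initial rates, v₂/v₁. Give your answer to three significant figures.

Since Vmax cancels, v₂/v₁ = [S]₂(Km+[S]₁) / [S]₁(Km+[S]₂).
= 1.30×(0.939+0.289) / (0.289×(0.939+1.30)) = 1.596/0.6471 = 2.47.

2.47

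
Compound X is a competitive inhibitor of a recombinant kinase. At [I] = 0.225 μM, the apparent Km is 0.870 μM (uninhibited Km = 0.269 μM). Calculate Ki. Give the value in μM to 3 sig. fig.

0.101 μM

Competitive: Km,app = α·Km with α = 1 + [I]/Ki.
α = Km,app/Km = 0.870/0.269 = 3.234.
Since α = 1 + [I]/Ki, [I]/Ki = 3.234 − 1 = 2.234 and Ki = 0.225/2.234 = 0.101 μM.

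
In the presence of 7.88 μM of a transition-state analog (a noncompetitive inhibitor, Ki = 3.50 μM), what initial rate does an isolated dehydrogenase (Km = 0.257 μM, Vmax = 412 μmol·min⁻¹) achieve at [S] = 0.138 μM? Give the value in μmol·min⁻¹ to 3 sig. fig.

44.3 μmol·min⁻¹

α = 1 + [I]/Ki = 1 + 7.88/3.50 = 3.251.
For a noncompetitive inhibitor, Vmax is reduced to Vmax/α while Km is unchanged: Km,app = 0.257 μM, Vmax,app = 127 μmol·min⁻¹.
v = Vmax,app·[S]/(Km,app + [S]) = 127 × 0.138/(0.257 + 0.138) = 44.3 μmol·min⁻¹.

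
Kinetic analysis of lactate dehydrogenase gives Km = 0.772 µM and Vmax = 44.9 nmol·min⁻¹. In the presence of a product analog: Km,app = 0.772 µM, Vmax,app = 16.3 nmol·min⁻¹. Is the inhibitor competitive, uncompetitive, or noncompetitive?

noncompetitive

Vmax decreases (44.9 → 16.3 nmol·min⁻¹) while Km is unchanged — pure noncompetitive inhibition.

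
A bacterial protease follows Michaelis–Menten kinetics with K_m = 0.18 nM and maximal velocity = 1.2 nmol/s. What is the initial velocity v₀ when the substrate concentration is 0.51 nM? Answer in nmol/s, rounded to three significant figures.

[S]/(Km+[S]) = 0.51/0.6900 = 0.7391, the fractional saturation.
v = 0.7391 × Vmax = 0.7391 × 1.2 = 0.887 nmol/s.

0.887 nmol/s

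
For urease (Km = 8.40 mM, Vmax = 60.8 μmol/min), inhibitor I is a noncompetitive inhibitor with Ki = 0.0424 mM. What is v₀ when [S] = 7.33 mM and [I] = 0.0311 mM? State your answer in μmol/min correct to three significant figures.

With α = 1 + [I]/Ki = 1 + 0.0311/0.0424 = 1.733, the noncompetitive rate law is v = (Vmax/α)·[S] / (Km + [S]).
v = (60.8/1.733)×7.33 / (8.40 + 7.33) = 257.1/15.73 = 16.3 μmol/min.

16.3 μmol/min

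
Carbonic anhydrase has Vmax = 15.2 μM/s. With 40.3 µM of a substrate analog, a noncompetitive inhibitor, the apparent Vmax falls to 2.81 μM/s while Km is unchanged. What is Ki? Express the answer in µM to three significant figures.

9.14 µM

Noncompetitive: Vmax,app = Vmax/α with α = 1 + [I]/Ki.
α = Vmax/Vmax,app = 15.2/2.81 = 5.409.
Since α = 1 + [I]/Ki, [I]/Ki = 5.409 − 1 = 4.409 and Ki = 40.3/4.409 = 9.14 µM.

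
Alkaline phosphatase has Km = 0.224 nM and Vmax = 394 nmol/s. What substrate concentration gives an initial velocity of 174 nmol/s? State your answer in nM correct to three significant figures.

0.177 nM

The required fractional saturation is v/Vmax = 174/394 = 0.4416.
Then [S]/(Km+[S]) = 0.4416 ⇒ [S] = 0.224 × 0.4416/(1 − 0.4416) = 0.177 nM.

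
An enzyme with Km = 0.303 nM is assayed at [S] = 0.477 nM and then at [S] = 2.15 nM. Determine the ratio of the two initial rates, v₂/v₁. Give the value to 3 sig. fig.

The fractional saturations are [S]/(Km+[S]) = 0.477/0.7800 = 0.6115 and 2.15/2.453 = 0.8765.
v₂/v₁ is just their ratio: 0.8765/0.6115 = 1.43.

1.43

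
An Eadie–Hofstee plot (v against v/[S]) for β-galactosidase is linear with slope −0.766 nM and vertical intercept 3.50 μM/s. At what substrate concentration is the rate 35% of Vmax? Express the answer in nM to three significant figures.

0.412 nM

The Eadie–Hofstee slope gives Km = 0.766 nM (slope = −Km).
v/Vmax = [S]/(Km+[S]) = 0.35 ⇒ [S] = Km·0.35/(1−0.35) = 0.766 × 0.5385 = 0.412 nM.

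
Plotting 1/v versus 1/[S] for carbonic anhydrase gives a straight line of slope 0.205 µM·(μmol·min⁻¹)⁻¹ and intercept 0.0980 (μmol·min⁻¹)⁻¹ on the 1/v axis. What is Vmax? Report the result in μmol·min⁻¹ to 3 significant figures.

10.2 μmol·min⁻¹

The y-intercept of a Lineweaver–Burk plot equals 1/Vmax, so Vmax = 1/0.0980 = 10.2 μmol·min⁻¹.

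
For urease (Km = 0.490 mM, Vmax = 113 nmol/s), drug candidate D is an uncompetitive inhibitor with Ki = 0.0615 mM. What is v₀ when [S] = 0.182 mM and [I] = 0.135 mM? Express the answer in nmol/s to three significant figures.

α = 1 + [I]/Ki = 1 + 0.135/0.0615 = 3.195.
For an uncompetitive inhibitor, both parameters are divided by α, giving Vmax/α and Km/α: Km,app = 0.153 mM, Vmax,app = 35.4 nmol/s.
v = Vmax,app·[S]/(Km,app + [S]) = 35.4 × 0.182/(0.153 + 0.182) = 19.2 nmol/s.

19.2 nmol/s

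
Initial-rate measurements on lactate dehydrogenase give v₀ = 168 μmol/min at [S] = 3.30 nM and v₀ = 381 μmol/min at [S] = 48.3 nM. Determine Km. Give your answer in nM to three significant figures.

From v = Vmax[S]/(Km+[S]), each point gives Vmax = v(Km+[S])/[S].
Equating: 168(Km+3.30)/3.30 = 381(Km+48.3)/48.3.
50.91·Km + 168 = 7.888·Km + 381, so (50.91 − 7.888)·Km = 381 − 168.
Km = 213.0/43.02 = 4.95 nM; then Vmax = 168(4.95+3.30)/3.30 = 420 μmol/min.

4.95 nM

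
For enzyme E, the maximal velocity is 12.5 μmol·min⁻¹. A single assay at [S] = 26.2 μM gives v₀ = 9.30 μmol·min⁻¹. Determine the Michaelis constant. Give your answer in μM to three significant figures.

v/Vmax = 9.30/12.5 = 0.7440 = [S]/(Km+[S]).
So Km + [S] = [S]/0.7440 = 35.22 μM, giving Km = 35.22 − 26.2 = 9.02 μM.

9.02 μM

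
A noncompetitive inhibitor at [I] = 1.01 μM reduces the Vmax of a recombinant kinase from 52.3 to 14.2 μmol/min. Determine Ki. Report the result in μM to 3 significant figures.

0.376 μM

Noncompetitive: Vmax,app = Vmax/α with α = 1 + [I]/Ki.
α = Vmax/Vmax,app = 52.3/14.2 = 3.683.
Since α = 1 + [I]/Ki, [I]/Ki = 3.683 − 1 = 2.683 and Ki = 1.01/2.683 = 0.376 μM.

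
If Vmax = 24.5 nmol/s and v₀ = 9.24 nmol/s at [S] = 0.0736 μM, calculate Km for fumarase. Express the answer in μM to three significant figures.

v/Vmax = 9.24/24.5 = 0.3771 = [S]/(Km+[S]).
So Km + [S] = [S]/0.3771 = 0.1952 μM, giving Km = 0.1952 − 0.0736 = 0.122 μM.

0.122 μM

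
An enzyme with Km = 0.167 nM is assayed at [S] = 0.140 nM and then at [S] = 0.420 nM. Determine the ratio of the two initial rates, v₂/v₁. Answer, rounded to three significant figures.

Since Vmax cancels, v₂/v₁ = [S]₂(Km+[S]₁) / [S]₁(Km+[S]₂).
= 0.420×(0.167+0.140) / (0.140×(0.167+0.420)) = 0.1289/0.08218 = 1.57.

1.57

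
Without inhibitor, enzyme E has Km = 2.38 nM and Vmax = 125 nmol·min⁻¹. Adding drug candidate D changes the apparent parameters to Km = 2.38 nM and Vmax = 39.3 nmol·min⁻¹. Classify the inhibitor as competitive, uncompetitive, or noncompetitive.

noncompetitive

Vmax decreases (125 → 39.3 nmol·min⁻¹) while Km is unchanged — pure noncompetitive inhibition.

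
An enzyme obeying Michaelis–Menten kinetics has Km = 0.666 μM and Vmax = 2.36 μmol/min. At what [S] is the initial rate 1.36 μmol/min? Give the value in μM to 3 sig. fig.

The required fractional saturation is v/Vmax = 1.36/2.36 = 0.5763.
Then [S]/(Km+[S]) = 0.5763 ⇒ [S] = 0.666 × 0.5763/(1 − 0.5763) = 0.906 μM.

0.906 μM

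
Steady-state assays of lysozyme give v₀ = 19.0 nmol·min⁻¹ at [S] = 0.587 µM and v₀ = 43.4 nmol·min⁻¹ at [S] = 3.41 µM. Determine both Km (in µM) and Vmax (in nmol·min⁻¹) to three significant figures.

Km = 1.24 µM; Vmax = 59.2 nmol·min⁻¹

From v = Vmax[S]/(Km+[S]), each point gives Vmax = v(Km+[S])/[S].
Equating: 19.0(Km+0.587)/0.587 = 43.4(Km+3.41)/3.41.
32.37·Km + 19.0 = 12.73·Km + 43.4, so (32.37 − 12.73)·Km = 43.4 − 19.0.
Km = 24.40/19.64 = 1.24 µM; then Vmax = 19.0(1.24+0.587)/0.587 = 59.2 nmol·min⁻¹.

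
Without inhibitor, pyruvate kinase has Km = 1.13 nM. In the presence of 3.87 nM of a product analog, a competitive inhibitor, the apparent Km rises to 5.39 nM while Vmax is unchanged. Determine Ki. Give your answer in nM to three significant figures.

Competitive: Km,app = α·Km with α = 1 + [I]/Ki.
α = Km,app/Km = 5.39/1.13 = 4.770.
Ki = [I]/(α − 1) = 3.87/3.770 = 1.03 nM.

1.03 nM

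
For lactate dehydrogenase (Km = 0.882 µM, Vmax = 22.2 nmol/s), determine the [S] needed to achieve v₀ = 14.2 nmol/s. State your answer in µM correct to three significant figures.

Rearranging v = Vmax[S]/(Km+[S]) gives [S] = Km·v/(Vmax − v).
[S] = 0.882 × 14.2 / (22.2 − 14.2) = 12.52/8.000 = 1.57 µM.

1.57 µM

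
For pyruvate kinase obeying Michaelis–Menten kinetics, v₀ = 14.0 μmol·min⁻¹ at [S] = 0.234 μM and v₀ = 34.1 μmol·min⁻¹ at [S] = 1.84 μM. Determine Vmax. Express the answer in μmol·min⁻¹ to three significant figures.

43.1 μmol·min⁻¹

From v = Vmax[S]/(Km+[S]), each point gives Vmax = v(Km+[S])/[S].
Equating: 14.0(Km+0.234)/0.234 = 34.1(Km+1.84)/1.84.
59.83·Km + 14.0 = 18.53·Km + 34.1, so (59.83 − 18.53)·Km = 34.1 − 14.0.
Km = 20.10/41.30 = 0.487 μM; then Vmax = 14.0(0.487+0.234)/0.234 = 43.1 μmol·min⁻¹.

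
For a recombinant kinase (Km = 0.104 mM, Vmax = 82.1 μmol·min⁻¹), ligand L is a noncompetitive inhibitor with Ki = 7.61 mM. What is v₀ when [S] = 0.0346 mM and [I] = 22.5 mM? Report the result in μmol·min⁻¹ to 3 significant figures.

α = 1 + [I]/Ki = 1 + 22.5/7.61 = 3.957.
For a noncompetitive inhibitor, Vmax is reduced to Vmax/α while Km is unchanged: Km,app = 0.104 mM, Vmax,app = 20.7 μmol·min⁻¹.
v = Vmax,app·[S]/(Km,app + [S]) = 20.7 × 0.0346/(0.104 + 0.0346) = 5.18 μmol·min⁻¹.

5.18 μmol·min⁻¹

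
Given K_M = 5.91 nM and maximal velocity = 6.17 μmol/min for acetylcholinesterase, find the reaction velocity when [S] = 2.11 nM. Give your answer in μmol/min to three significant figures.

v = Vmax·[S]/(Km + [S]) = 6.17 × 2.11 / (5.91 + 2.11)
  = 13.02 / 8.020 = 1.62 μmol/min.

1.62 μmol/min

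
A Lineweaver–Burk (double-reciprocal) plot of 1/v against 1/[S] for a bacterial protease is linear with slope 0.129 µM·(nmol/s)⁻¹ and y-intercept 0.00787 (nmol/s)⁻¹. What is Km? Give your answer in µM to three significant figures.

y-intercept = 1/Vmax ⇒ Vmax = 127 nmol/s; slope = Km/Vmax ⇒ Km = slope × Vmax.
Km = 0.129 × 127 = 16.4 µM.

16.4 µM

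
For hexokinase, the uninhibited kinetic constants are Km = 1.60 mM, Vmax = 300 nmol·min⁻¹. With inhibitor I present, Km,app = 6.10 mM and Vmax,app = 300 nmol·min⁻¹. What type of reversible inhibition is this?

Km increases (1.60 → 6.10 mM) while Vmax is unchanged — the hallmark of competitive inhibition.

competitive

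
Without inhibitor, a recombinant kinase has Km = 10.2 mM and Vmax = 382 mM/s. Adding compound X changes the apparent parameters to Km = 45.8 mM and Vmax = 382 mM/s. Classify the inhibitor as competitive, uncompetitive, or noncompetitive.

Km increases (10.2 → 45.8 mM) while Vmax is unchanged — the hallmark of competitive inhibition.

competitive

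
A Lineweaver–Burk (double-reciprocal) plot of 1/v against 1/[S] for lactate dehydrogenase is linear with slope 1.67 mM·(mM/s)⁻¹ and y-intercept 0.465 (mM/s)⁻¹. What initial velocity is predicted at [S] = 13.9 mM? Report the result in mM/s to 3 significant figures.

1.71 mM/s

The y-intercept is 1/Vmax, so Vmax = 1/0.465 = 2.15 mM/s.
The slope is Km/Vmax, so Km = 1.67 × 2.15 = 3.59 mM.
Then v = 2.15 × 13.9/(3.59 + 13.9) = 1.71 mM/s.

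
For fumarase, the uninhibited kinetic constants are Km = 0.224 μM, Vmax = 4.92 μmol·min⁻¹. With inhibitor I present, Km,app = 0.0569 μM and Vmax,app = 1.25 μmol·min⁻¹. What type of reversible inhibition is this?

uncompetitive

Both Km and Vmax decrease by the same factor (~3.94-fold) — characteristic of uncompetitive inhibition.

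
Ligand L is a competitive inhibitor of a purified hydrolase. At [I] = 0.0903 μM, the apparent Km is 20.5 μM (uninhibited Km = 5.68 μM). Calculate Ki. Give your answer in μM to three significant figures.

Competitive: Km,app = α·Km with α = 1 + [I]/Ki.
α = Km,app/Km = 20.5/5.68 = 3.609.
Ki = [I]/(α − 1) = 0.0903/2.609 = 0.0346 μM.

0.0346 μM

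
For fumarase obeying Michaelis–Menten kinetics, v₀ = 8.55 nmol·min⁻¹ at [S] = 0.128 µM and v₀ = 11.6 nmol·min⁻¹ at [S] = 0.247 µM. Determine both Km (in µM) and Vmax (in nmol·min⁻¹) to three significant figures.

In reciprocal form, 1/v = (Km/Vmax)·(1/[S]) + 1/Vmax. The two points give (1/[S], 1/v) = (7.812, 0.1170) and (4.049, 0.08621).
Slope = (0.1170 − 0.08621)/(7.812 − 4.049) = 0.008170; intercept = 0.1170 − 0.008170×7.812 = 0.05313.
Vmax = 1/intercept = 18.8 nmol·min⁻¹; Km = slope × Vmax = 0.008170 × 18.8 = 0.154 µM.

Km = 0.154 µM; Vmax = 18.8 nmol·min⁻¹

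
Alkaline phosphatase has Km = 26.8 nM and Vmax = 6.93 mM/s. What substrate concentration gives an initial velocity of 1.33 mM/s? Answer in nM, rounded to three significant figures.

The required fractional saturation is v/Vmax = 1.33/6.93 = 0.1919.
Then [S]/(Km+[S]) = 0.1919 ⇒ [S] = 26.8 × 0.1919/(1 − 0.1919) = 6.37 nM.

6.37 nM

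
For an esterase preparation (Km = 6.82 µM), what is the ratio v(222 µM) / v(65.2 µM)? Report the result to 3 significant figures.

1.07

The fractional saturations are [S]/(Km+[S]) = 65.2/72.02 = 0.9053 and 222/228.8 = 0.9702.
v₂/v₁ is just their ratio: 0.9702/0.9053 = 1.07.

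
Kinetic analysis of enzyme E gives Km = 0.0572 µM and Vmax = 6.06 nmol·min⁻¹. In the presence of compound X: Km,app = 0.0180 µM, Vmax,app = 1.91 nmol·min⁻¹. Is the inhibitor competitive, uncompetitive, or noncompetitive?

uncompetitive

Both Km and Vmax decrease by the same factor (~3.18-fold) — characteristic of uncompetitive inhibition.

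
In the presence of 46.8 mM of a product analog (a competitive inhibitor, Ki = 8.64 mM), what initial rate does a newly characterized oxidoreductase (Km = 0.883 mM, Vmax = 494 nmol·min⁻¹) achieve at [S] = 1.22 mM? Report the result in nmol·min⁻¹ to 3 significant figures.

87.5 nmol·min⁻¹

With α = 1 + [I]/Ki = 1 + 46.8/8.64 = 6.417, the competitive rate law is v = Vmax[S] / (αKm + [S]).
v = 494×1.22 / (6.417×0.883 + 1.22) = 602.7/6.886 = 87.5 nmol·min⁻¹.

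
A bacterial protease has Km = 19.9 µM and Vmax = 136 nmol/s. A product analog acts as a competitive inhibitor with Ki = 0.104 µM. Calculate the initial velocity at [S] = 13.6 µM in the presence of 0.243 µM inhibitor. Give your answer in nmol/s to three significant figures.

23.1 nmol/s

α = 1 + [I]/Ki = 1 + 0.243/0.104 = 3.337.
For a competitive inhibitor, Vmax is unchanged and the apparent Km becomes α·Km: Km,app = 66.4 µM, Vmax,app = 136 nmol/s.
v = Vmax,app·[S]/(Km,app + [S]) = 136 × 13.6/(66.4 + 13.6) = 23.1 nmol/s.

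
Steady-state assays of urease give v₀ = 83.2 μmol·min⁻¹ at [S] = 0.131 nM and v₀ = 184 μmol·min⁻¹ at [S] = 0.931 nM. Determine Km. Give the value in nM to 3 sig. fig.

From v = Vmax[S]/(Km+[S]), each point gives Vmax = v(Km+[S])/[S].
Equating: 83.2(Km+0.131)/0.131 = 184(Km+0.931)/0.931.
635.1·Km + 83.2 = 197.6·Km + 184, so (635.1 − 197.6)·Km = 184 − 83.2.
Km = 100.8/437.5 = 0.230 nM; then Vmax = 83.2(0.230+0.131)/0.131 = 230 μmol·min⁻¹.

0.230 nM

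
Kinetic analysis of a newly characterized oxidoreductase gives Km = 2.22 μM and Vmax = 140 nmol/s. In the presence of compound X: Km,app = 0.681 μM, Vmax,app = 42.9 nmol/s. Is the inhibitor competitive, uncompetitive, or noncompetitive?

Both Km and Vmax decrease by the same factor (~3.26-fold) — characteristic of uncompetitive inhibition.

uncompetitive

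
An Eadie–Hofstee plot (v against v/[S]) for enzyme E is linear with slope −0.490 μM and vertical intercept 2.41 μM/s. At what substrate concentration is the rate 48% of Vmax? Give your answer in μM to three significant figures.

0.452 μM

The Eadie–Hofstee slope gives Km = 0.490 μM (slope = −Km).
v/Vmax = [S]/(Km+[S]) = 0.48 ⇒ [S] = Km·0.48/(1−0.48) = 0.490 × 0.9231 = 0.452 μM.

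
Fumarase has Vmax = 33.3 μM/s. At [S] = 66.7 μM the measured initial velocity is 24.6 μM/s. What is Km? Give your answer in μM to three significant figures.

From v = Vmax[S]/(Km+[S]), Km = [S](Vmax − v)/v.
Km = 66.7 × (33.3 − 24.6) / 24.6 = 580.3/24.6 = 23.6 μM.

23.6 μM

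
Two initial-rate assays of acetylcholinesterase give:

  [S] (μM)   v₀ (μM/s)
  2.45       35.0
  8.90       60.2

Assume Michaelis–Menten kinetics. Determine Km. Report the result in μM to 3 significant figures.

From v = Vmax[S]/(Km+[S]), each point gives Vmax = v(Km+[S])/[S].
Equating: 35.0(Km+2.45)/2.45 = 60.2(Km+8.90)/8.90.
14.29·Km + 35.0 = 6.764·Km + 60.2, so (14.29 − 6.764)·Km = 60.2 − 35.0.
Km = 25.20/7.522 = 3.35 μM; then Vmax = 35.0(3.35+2.45)/2.45 = 82.9 μM/s.

3.35 μM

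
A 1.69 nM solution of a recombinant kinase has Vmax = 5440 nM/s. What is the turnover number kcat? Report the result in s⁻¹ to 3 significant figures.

3220 s⁻¹

kcat = Vmax/[E]total = 5440 nM/s / 1.69 nM = 3220 s⁻¹.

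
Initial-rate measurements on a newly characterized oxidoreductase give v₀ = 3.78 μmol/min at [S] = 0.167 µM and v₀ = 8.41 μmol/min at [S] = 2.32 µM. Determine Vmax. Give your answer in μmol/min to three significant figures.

9.29 μmol/min

From v = Vmax[S]/(Km+[S]), each point gives Vmax = v(Km+[S])/[S].
Equating: 3.78(Km+0.167)/0.167 = 8.41(Km+2.32)/2.32.
22.63·Km + 3.78 = 3.625·Km + 8.41, so (22.63 − 3.625)·Km = 8.41 − 3.78.
Km = 4.630/19.01 = 0.244 µM; then Vmax = 3.78(0.244+0.167)/0.167 = 9.29 μmol/min.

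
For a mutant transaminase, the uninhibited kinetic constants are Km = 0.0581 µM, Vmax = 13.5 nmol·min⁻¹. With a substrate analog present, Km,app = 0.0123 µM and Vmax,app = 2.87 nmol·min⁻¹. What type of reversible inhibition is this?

uncompetitive

Both Km and Vmax decrease by the same factor (~4.71-fold) — characteristic of uncompetitive inhibition.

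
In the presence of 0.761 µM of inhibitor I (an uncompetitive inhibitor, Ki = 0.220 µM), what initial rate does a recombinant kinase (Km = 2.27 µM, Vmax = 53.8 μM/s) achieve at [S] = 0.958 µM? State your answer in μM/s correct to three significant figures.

α = 1 + [I]/Ki = 1 + 0.761/0.220 = 4.459.
For an uncompetitive inhibitor, both parameters are divided by α, giving Vmax/α and Km/α: Km,app = 0.509 µM, Vmax,app = 12.1 μM/s.
v = Vmax,app·[S]/(Km,app + [S]) = 12.1 × 0.958/(0.509 + 0.958) = 7.88 μM/s.

7.88 μM/s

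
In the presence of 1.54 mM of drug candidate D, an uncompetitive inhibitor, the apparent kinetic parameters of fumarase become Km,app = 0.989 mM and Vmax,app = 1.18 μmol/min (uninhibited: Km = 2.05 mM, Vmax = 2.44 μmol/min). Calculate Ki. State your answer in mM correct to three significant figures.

1.44 mM

Uncompetitive: Vmax,app = Vmax/α (and Km,app = Km/α) with α = 1 + [I]/Ki.
α = Vmax/Vmax,app = 2.44/1.18 = 2.068.
Since α = 1 + [I]/Ki, [I]/Ki = 2.068 − 1 = 1.068 and Ki = 1.54/1.068 = 1.44 mM.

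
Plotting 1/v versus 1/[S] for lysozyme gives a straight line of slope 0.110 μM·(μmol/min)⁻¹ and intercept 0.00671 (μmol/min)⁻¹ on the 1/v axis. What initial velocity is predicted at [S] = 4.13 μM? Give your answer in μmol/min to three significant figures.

The y-intercept is 1/Vmax, so Vmax = 1/0.00671 = 149 μmol/min.
The slope is Km/Vmax, so Km = 0.110 × 149 = 16.4 μM.
Then v = 149 × 4.13/(16.4 + 4.13) = 30.0 μmol/min.

30.0 μmol/min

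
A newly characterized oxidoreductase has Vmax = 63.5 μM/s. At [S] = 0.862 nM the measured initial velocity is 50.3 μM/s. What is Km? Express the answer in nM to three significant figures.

0.226 nM

v/Vmax = 50.3/63.5 = 0.7921 = [S]/(Km+[S]).
So Km + [S] = [S]/0.7921 = 1.088 nM, giving Km = 1.088 − 0.862 = 0.226 nM.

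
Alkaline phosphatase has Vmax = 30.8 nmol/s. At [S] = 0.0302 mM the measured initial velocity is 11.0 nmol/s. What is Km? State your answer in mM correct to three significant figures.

From v = Vmax[S]/(Km+[S]), Km = [S](Vmax − v)/v.
Km = 0.0302 × (30.8 − 11.0) / 11.0 = 0.5980/11.0 = 0.0544 mM.

0.0544 mM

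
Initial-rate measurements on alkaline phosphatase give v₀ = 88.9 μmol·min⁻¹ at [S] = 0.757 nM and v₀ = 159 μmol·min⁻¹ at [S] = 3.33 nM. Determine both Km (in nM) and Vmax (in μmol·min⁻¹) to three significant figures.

From v = Vmax[S]/(Km+[S]), each point gives Vmax = v(Km+[S])/[S].
Equating: 88.9(Km+0.757)/0.757 = 159(Km+3.33)/3.33.
117.4·Km + 88.9 = 47.75·Km + 159, so (117.4 − 47.75)·Km = 159 − 88.9.
Km = 70.10/69.69 = 1.01 nM; then Vmax = 88.9(1.01+0.757)/0.757 = 207 μmol·min⁻¹.

Km = 1.01 nM; Vmax = 207 μmol·min⁻¹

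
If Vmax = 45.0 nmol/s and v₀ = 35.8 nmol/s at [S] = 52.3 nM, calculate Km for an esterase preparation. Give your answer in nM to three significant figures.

From v = Vmax[S]/(Km+[S]), Km = [S](Vmax − v)/v.
Km = 52.3 × (45.0 − 35.8) / 35.8 = 481.2/35.8 = 13.4 nM.

13.4 nM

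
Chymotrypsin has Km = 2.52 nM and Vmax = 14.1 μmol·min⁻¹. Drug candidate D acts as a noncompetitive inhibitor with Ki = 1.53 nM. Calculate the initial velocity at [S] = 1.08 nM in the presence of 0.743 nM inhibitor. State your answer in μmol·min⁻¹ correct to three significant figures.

α = 1 + [I]/Ki = 1 + 0.743/1.53 = 1.486.
For a noncompetitive inhibitor, Vmax is reduced to Vmax/α while Km is unchanged: Km,app = 2.52 nM, Vmax,app = 9.49 μmol·min⁻¹.
v = Vmax,app·[S]/(Km,app + [S]) = 9.49 × 1.08/(2.52 + 1.08) = 2.85 μmol·min⁻¹.

2.85 μmol·min⁻¹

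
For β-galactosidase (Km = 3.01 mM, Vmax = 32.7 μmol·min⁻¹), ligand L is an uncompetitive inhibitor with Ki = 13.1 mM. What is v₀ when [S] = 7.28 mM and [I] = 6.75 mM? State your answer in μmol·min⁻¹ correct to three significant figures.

17.0 μmol·min⁻¹

α = 1 + [I]/Ki = 1 + 6.75/13.1 = 1.515.
For an uncompetitive inhibitor, both parameters are divided by α, giving Vmax/α and Km/α: Km,app = 1.99 mM, Vmax,app = 21.6 μmol·min⁻¹.
v = Vmax,app·[S]/(Km,app + [S]) = 21.6 × 7.28/(1.99 + 7.28) = 17.0 μmol·min⁻¹.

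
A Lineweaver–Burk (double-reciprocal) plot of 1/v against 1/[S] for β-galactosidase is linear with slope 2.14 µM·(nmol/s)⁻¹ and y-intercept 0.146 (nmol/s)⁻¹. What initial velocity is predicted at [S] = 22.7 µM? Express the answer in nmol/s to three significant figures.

The y-intercept is 1/Vmax, so Vmax = 1/0.146 = 6.85 nmol/s.
The slope is Km/Vmax, so Km = 2.14 × 6.85 = 14.7 µM.
Then v = 6.85 × 22.7/(14.7 + 22.7) = 4.16 nmol/s.

4.16 nmol/s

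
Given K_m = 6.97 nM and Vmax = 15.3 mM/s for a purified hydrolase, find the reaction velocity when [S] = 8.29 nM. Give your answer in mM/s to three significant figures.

[S]/(Km+[S]) = 8.29/15.26 = 0.5433, the fractional saturation.
v = 0.5433 × Vmax = 0.5433 × 15.3 = 8.31 mM/s.

8.31 mM/s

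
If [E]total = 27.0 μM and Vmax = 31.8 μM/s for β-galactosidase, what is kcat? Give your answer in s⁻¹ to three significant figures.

1.18 s⁻¹

kcat = Vmax/[E]total = 31.8 μM/s / 27.0 μM = 1.18 s⁻¹.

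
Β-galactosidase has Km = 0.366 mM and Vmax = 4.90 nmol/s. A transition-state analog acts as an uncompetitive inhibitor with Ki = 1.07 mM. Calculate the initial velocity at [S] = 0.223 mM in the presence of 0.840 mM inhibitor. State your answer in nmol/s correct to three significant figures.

With α = 1 + [I]/Ki = 1 + 0.840/1.07 = 1.785, the uncompetitive rate law is v = (Vmax/α)·[S] / (Km/α + [S]).
v = (4.90/1.785)×0.223 / (0.366/1.785 + 0.223) = 0.6121/0.4280 = 1.43 nmol/s.

1.43 nmol/s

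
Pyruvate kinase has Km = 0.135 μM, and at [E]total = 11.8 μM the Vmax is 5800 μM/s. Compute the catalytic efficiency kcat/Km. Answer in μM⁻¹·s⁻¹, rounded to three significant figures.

3640 μM⁻¹·s⁻¹

kcat = Vmax/[E]total = 5800/11.8 = 492 s⁻¹.
kcat/Km = 492/0.135 = 3640 μM⁻¹·s⁻¹.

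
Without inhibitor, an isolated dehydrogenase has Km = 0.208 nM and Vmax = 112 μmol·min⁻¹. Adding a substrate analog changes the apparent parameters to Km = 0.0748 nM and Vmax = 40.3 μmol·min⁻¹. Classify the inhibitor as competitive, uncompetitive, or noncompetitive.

Both Km and Vmax decrease by the same factor (~2.78-fold) — characteristic of uncompetitive inhibition.

uncompetitive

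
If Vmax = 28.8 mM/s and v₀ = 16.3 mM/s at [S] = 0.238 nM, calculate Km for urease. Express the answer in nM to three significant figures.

v/Vmax = 16.3/28.8 = 0.5660 = [S]/(Km+[S]).
So Km + [S] = [S]/0.5660 = 0.4205 nM, giving Km = 0.4205 − 0.238 = 0.183 nM.

0.183 nM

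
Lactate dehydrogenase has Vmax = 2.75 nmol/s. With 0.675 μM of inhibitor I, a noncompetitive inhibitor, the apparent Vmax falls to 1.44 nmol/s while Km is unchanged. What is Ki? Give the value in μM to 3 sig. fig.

Noncompetitive: Vmax,app = Vmax/α with α = 1 + [I]/Ki.
α = Vmax/Vmax,app = 2.75/1.44 = 1.910.
Since α = 1 + [I]/Ki, [I]/Ki = 1.910 − 1 = 0.9097 and Ki = 0.675/0.9097 = 0.742 μM.

0.742 μM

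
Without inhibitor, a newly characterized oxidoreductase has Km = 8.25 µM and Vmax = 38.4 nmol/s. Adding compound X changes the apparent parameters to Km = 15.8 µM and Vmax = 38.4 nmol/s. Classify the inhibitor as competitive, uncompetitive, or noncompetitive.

Km increases (8.25 → 15.8 µM) while Vmax is unchanged — the hallmark of competitive inhibition.

competitive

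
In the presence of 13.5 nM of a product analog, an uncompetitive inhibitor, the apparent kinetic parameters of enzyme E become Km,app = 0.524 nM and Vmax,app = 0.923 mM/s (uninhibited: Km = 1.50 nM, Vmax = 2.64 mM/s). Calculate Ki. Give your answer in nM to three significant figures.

7.26 nM

Uncompetitive: Vmax,app = Vmax/α (and Km,app = Km/α) with α = 1 + [I]/Ki.
α = Vmax/Vmax,app = 2.64/0.923 = 2.860.
Since α = 1 + [I]/Ki, [I]/Ki = 2.860 − 1 = 1.860 and Ki = 13.5/1.860 = 7.26 nM.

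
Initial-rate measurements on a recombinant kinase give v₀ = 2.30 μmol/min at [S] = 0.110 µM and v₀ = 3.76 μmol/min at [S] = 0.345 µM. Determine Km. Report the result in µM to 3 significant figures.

From v = Vmax[S]/(Km+[S]), each point gives Vmax = v(Km+[S])/[S].
Equating: 2.30(Km+0.110)/0.110 = 3.76(Km+0.345)/0.345.
20.91·Km + 2.30 = 10.90·Km + 3.76, so (20.91 − 10.90)·Km = 3.76 − 2.30.
Km = 1.460/10.01 = 0.146 µM; then Vmax = 2.30(0.146+0.110)/0.110 = 5.35 μmol/min.

0.146 µM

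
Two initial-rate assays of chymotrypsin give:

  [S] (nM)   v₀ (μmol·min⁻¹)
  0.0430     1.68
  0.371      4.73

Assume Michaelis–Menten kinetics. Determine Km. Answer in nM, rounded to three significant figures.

From v = Vmax[S]/(Km+[S]), each point gives Vmax = v(Km+[S])/[S].
Equating: 1.68(Km+0.0430)/0.0430 = 4.73(Km+0.371)/0.371.
39.07·Km + 1.68 = 12.75·Km + 4.73, so (39.07 − 12.75)·Km = 4.73 − 1.68.
Km = 3.050/26.32 = 0.116 nM; then Vmax = 1.68(0.116+0.0430)/0.0430 = 6.21 μmol·min⁻¹.

0.116 nM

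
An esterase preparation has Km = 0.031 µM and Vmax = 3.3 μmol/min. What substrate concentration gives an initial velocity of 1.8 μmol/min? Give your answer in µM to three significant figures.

The required fractional saturation is v/Vmax = 1.8/3.3 = 0.5455.
Then [S]/(Km+[S]) = 0.5455 ⇒ [S] = 0.031 × 0.5455/(1 − 0.5455) = 0.0372 µM.

0.0372 µM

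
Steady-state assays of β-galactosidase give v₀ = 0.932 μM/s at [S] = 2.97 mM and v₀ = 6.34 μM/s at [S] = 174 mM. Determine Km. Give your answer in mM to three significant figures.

19.5 mM

From v = Vmax[S]/(Km+[S]), each point gives Vmax = v(Km+[S])/[S].
Equating: 0.932(Km+2.97)/2.97 = 6.34(Km+174)/174.
0.3138·Km + 0.932 = 0.03644·Km + 6.34, so (0.3138 − 0.03644)·Km = 6.34 − 0.932.
Km = 5.408/0.2774 = 19.5 mM; then Vmax = 0.932(19.5+2.97)/2.97 = 7.05 μM/s.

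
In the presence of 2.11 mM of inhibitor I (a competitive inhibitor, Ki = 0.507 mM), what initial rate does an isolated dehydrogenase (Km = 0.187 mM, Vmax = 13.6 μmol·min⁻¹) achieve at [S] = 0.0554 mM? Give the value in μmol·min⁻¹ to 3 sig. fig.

α = 1 + [I]/Ki = 1 + 2.11/0.507 = 5.162.
For a competitive inhibitor, Vmax is unchanged and the apparent Km becomes α·Km: Km,app = 0.965 mM, Vmax,app = 13.6 μmol·min⁻¹.
v = Vmax,app·[S]/(Km,app + [S]) = 13.6 × 0.0554/(0.965 + 0.0554) = 0.738 μmol·min⁻¹.

0.738 μmol·min⁻¹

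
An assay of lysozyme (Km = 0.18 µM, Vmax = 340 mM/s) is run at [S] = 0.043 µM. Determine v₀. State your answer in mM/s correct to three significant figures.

[S]/(Km+[S]) = 0.043/0.2230 = 0.1928, the fractional saturation.
v = 0.1928 × Vmax = 0.1928 × 340 = 65.6 mM/s.

65.6 mM/s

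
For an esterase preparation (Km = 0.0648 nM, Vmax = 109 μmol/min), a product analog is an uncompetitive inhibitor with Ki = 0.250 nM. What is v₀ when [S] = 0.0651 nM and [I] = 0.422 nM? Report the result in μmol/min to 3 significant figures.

29.6 μmol/min

With α = 1 + [I]/Ki = 1 + 0.422/0.250 = 2.688, the uncompetitive rate law is v = (Vmax/α)·[S] / (Km/α + [S]).
v = (109/2.688)×0.0651 / (0.0648/2.688 + 0.0651) = 2.640/0.08921 = 29.6 μmol/min.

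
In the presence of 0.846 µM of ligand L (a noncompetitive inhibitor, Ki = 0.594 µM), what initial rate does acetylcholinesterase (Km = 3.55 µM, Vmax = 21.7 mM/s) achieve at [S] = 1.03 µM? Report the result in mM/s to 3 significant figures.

2.01 mM/s

α = 1 + [I]/Ki = 1 + 0.846/0.594 = 2.424.
For a noncompetitive inhibitor, Vmax is reduced to Vmax/α while Km is unchanged: Km,app = 3.55 µM, Vmax,app = 8.95 mM/s.
v = Vmax,app·[S]/(Km,app + [S]) = 8.95 × 1.03/(3.55 + 1.03) = 2.01 mM/s.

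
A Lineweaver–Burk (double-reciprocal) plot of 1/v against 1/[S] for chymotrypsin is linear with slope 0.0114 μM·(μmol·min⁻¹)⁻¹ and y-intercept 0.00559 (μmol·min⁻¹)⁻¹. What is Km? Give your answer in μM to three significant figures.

y-intercept = 1/Vmax ⇒ Vmax = 179 μmol·min⁻¹; slope = Km/Vmax ⇒ Km = slope × Vmax.
Km = 0.0114 × 179 = 2.04 μM.

2.04 μM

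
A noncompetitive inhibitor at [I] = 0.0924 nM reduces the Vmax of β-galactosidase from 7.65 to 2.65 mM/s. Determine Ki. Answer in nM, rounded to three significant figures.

Noncompetitive: Vmax,app = Vmax/α with α = 1 + [I]/Ki.
α = Vmax/Vmax,app = 7.65/2.65 = 2.887.
Ki = [I]/(α − 1) = 0.0924/1.887 = 0.0490 nM.

0.0490 nM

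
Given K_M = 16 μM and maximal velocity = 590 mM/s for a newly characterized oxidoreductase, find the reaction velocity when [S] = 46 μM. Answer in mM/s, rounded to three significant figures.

438 mM/s

v = Vmax·[S]/(Km + [S]) = 590 × 46 / (16 + 46)
  = 27140 / 62.00 = 438 mM/s.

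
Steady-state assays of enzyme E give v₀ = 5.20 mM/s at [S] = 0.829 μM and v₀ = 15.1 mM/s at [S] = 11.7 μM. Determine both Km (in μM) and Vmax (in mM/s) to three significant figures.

Km = 1.99 μM; Vmax = 17.7 mM/s

From v = Vmax[S]/(Km+[S]), each point gives Vmax = v(Km+[S])/[S].
Equating: 5.20(Km+0.829)/0.829 = 15.1(Km+11.7)/11.7.
6.273·Km + 5.20 = 1.291·Km + 15.1, so (6.273 − 1.291)·Km = 15.1 − 5.20.
Km = 9.900/4.982 = 1.99 μM; then Vmax = 5.20(1.99+0.829)/0.829 = 17.7 mM/s.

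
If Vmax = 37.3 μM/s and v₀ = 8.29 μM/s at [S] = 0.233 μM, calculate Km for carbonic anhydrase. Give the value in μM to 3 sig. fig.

0.815 μM

v/Vmax = 8.29/37.3 = 0.2223 = [S]/(Km+[S]).
So Km + [S] = [S]/0.2223 = 1.048 μM, giving Km = 1.048 − 0.233 = 0.815 μM.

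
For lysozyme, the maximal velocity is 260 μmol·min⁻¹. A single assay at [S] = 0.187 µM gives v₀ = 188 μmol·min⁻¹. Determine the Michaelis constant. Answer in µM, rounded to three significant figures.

0.0716 µM

From v = Vmax[S]/(Km+[S]), Km = [S](Vmax − v)/v.
Km = 0.187 × (260 − 188) / 188 = 13.46/188 = 0.0716 µM.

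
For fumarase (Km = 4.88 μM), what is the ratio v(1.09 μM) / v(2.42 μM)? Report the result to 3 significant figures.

Since Vmax cancels, v₂/v₁ = [S]₂(Km+[S]₁) / [S]₁(Km+[S]₂).
= 1.09×(4.88+2.42) / (2.42×(4.88+1.09)) = 7.957/14.45 = 0.551.

0.551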